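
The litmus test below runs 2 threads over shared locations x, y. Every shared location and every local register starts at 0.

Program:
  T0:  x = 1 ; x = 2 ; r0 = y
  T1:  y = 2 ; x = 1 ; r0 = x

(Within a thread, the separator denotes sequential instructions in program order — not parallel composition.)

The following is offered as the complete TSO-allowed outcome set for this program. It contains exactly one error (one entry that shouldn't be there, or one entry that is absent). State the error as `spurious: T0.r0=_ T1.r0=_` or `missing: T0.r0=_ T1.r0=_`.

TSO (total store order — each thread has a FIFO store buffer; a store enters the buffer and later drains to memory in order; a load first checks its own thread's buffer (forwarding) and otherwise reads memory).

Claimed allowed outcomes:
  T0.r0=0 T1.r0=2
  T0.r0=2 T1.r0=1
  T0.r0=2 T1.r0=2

outcome vector order: (T0.r0,T1.r0)
[TSO] allowed = {<0 1>; <0 2>; <2 1>; <2 2>}
TSO∖claimed = {<0 1>}

missing: T0.r0=0 T1.r0=1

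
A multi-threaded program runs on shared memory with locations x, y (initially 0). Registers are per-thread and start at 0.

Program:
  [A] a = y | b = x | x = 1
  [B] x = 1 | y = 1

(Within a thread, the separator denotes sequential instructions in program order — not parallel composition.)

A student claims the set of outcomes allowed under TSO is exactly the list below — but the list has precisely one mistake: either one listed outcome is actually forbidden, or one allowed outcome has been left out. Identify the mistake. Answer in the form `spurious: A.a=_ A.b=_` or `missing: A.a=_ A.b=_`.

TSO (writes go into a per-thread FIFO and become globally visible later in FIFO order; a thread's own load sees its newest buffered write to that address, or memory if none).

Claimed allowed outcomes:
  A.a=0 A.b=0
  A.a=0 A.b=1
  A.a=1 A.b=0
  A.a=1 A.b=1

outcome vector order: (A.a,A.b)
TSO (3): (0,0); (0,1); (1,1)
claimed∖TSO = {(1,0)}

spurious: A.a=1 A.b=0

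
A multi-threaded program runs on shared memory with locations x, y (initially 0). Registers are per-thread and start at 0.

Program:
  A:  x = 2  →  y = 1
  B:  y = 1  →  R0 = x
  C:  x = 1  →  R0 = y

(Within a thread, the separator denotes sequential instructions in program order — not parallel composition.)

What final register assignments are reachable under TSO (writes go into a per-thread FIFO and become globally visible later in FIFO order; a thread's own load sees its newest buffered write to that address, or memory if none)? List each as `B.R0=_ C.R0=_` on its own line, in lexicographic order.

B.R0=0 C.R0=0
B.R0=0 C.R0=1
B.R0=1 C.R0=0
B.R0=1 C.R0=1
B.R0=2 C.R0=0
B.R0=2 C.R0=1

outcome vector order: (B.R0,C.R0)
|TSO outcomes| = 6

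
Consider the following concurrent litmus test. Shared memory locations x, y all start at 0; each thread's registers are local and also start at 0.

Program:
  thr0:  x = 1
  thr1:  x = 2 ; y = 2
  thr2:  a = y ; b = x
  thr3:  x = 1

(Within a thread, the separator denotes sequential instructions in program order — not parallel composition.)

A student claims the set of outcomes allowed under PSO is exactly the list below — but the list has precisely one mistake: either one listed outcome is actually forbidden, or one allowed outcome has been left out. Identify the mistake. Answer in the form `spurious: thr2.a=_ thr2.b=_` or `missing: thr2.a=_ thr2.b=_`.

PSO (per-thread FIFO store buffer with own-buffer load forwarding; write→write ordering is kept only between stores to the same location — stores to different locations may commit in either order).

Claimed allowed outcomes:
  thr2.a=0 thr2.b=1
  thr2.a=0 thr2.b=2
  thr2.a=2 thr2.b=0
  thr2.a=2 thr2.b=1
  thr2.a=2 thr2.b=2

missing: thr2.a=0 thr2.b=0

outcome vector order: (thr2.a,thr2.b)
[PSO] allowed = {0/0, 0/1, 0/2, 2/0, 2/1, 2/2}
PSO∖claimed = {0/0}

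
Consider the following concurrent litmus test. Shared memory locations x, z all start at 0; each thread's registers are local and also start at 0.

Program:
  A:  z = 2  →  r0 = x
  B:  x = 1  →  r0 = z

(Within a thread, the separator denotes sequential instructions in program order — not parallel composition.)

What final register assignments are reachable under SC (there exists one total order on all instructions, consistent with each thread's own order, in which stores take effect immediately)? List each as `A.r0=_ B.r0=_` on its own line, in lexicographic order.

outcome vector order: (A.r0,B.r0)
|SC outcomes| = 3

A.r0=0 B.r0=2
A.r0=1 B.r0=0
A.r0=1 B.r0=2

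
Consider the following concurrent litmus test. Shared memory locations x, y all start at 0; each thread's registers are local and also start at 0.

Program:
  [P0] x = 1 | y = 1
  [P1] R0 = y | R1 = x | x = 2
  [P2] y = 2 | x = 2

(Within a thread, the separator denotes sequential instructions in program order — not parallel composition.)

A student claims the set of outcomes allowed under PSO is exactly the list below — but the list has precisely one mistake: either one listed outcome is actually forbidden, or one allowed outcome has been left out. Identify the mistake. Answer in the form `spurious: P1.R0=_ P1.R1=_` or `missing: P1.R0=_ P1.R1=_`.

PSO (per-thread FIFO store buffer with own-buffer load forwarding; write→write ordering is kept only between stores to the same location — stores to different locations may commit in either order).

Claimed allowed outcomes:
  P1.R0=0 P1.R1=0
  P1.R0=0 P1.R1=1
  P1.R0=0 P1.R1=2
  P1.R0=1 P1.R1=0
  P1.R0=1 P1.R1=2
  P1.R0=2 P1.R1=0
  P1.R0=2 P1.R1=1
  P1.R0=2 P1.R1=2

outcome vector order: (P1.R0,P1.R1)
under PSO → <0 0>, <0 1>, <0 2>, <1 0>, <1 1>, <1 2>, <2 0>, <2 1>, <2 2>
PSO∖claimed = {<1 1>}

missing: P1.R0=1 P1.R1=1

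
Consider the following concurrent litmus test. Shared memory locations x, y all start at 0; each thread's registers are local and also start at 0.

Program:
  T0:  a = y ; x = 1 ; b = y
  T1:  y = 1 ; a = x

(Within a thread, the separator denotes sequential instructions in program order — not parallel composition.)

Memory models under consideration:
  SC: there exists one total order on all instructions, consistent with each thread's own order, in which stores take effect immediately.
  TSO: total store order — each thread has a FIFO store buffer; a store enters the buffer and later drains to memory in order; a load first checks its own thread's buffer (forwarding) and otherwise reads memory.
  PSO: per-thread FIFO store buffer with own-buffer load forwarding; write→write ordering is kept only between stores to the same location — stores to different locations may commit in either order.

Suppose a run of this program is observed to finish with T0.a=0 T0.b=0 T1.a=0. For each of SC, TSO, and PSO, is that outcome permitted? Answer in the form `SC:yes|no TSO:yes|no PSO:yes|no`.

SC:no TSO:yes PSO:yes

outcome vector order: (T0.a,T0.b,T1.a)
SC (5): 0/0/1, 0/1/0, 0/1/1, 1/1/0, 1/1/1
TSO (6): 0/0/0, 0/0/1, 0/1/0, 0/1/1, 1/1/0, 1/1/1
PSO (6): 0/0/0, 0/0/1, 0/1/0, 0/1/1, 1/1/0, 1/1/1
target 0/0/0 ∈ {TSO,PSO}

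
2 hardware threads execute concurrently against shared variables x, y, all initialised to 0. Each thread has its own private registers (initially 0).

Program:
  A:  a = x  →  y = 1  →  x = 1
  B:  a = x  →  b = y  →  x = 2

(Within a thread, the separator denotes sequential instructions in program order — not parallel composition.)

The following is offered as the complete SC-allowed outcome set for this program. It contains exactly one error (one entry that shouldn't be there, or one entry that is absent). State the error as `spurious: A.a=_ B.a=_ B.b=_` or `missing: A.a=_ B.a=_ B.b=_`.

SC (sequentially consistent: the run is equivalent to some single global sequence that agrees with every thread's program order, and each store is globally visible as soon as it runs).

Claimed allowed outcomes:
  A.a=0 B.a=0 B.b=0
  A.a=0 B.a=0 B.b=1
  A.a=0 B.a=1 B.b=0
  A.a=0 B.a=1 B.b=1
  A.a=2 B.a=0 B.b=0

spurious: A.a=0 B.a=1 B.b=0

outcome vector order: (A.a,B.a,B.b)
[SC] allowed = {(0,0,0), (0,0,1), (0,1,1), (2,0,0)}
claimed∖SC = {(0,1,0)}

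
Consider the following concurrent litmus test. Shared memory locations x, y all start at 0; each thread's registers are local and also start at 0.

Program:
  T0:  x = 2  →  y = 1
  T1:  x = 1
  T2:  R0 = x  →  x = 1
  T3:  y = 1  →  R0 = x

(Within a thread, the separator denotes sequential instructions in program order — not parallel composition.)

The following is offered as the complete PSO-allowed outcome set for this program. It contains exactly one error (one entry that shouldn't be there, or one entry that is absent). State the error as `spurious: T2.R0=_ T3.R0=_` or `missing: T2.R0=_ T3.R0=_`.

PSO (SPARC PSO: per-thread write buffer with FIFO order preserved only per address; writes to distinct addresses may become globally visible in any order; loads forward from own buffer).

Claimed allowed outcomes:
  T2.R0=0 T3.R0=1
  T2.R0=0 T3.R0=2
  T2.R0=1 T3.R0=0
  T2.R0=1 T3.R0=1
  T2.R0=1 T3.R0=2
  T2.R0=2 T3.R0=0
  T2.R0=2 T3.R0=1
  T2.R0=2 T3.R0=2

missing: T2.R0=0 T3.R0=0

outcome vector order: (T2.R0,T3.R0)
PSO: 9 outcomes — {<0 0>; <0 1>; <0 2>; <1 0>; <1 1>; <1 2>; <2 0>; <2 1>; <2 2>}
PSO∖claimed = {<0 0>}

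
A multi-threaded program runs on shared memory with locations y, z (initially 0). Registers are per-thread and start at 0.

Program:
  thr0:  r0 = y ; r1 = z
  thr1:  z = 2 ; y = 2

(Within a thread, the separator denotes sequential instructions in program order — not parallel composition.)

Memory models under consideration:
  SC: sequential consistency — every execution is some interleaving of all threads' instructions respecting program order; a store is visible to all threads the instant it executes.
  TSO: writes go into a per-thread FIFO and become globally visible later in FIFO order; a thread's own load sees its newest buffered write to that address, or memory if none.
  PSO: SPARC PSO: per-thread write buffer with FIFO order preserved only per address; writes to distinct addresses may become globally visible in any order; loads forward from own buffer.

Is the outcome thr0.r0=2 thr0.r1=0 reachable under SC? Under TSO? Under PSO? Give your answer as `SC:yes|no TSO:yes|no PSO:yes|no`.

outcome vector order: (thr0.r0,thr0.r1)
SC (3): 0/0; 0/2; 2/2
TSO (3): 0/0; 0/2; 2/2
PSO (4): 0/0; 0/2; 2/0; 2/2
target 2/0 ∈ {PSO}

SC:no TSO:no PSO:yes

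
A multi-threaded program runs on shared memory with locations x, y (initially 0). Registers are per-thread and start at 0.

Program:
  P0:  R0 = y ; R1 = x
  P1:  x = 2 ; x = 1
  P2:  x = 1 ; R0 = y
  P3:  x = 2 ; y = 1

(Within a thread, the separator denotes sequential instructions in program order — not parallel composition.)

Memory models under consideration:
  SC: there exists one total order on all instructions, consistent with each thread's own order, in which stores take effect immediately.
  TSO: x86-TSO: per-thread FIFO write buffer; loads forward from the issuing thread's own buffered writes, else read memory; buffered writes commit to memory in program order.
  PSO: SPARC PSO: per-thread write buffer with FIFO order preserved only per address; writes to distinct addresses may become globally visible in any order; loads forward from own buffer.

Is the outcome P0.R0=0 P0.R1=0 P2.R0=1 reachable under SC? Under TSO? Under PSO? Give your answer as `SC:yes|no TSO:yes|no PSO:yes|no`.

SC:yes TSO:yes PSO:yes

outcome vector order: (P0.R0,P0.R1,P2.R0)
SC: 10 outcomes — {000; 001; 010; 011; 020; 021; 110; 111; 120; 121}
TSO: 10 outcomes — {000; 001; 010; 011; 020; 021; 110; 111; 120; 121}
PSO: 12 outcomes — {000; 001; 010; 011; 020; 021; 100; 101; 110; 111; 120; 121}
target 001 ∈ {SC,TSO,PSO}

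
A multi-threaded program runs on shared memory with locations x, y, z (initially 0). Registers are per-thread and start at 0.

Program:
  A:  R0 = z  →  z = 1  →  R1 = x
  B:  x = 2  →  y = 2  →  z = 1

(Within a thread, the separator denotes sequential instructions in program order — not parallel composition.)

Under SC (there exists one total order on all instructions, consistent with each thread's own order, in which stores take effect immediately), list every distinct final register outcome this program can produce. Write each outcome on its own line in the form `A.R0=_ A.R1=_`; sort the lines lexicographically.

A.R0=0 A.R1=0
A.R0=0 A.R1=2
A.R0=1 A.R1=2

outcome vector order: (A.R0,A.R1)
|SC outcomes| = 3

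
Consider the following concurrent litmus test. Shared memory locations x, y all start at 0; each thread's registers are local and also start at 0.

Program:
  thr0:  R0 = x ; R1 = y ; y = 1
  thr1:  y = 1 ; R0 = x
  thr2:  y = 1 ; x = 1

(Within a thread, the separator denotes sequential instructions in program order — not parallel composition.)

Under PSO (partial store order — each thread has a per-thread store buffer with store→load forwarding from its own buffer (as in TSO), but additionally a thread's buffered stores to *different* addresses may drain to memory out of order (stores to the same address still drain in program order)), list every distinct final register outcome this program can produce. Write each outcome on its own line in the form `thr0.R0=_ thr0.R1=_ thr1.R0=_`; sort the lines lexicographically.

outcome vector order: (thr0.R0,thr0.R1,thr1.R0)
|PSO outcomes| = 8

thr0.R0=0 thr0.R1=0 thr1.R0=0
thr0.R0=0 thr0.R1=0 thr1.R0=1
thr0.R0=0 thr0.R1=1 thr1.R0=0
thr0.R0=0 thr0.R1=1 thr1.R0=1
thr0.R0=1 thr0.R1=0 thr1.R0=0
thr0.R0=1 thr0.R1=0 thr1.R0=1
thr0.R0=1 thr0.R1=1 thr1.R0=0
thr0.R0=1 thr0.R1=1 thr1.R0=1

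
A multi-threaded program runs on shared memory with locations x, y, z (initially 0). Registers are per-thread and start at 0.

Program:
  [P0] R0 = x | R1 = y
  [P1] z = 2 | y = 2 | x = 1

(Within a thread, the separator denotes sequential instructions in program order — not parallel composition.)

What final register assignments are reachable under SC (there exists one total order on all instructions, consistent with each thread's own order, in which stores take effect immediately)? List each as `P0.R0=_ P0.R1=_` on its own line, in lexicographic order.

outcome vector order: (P0.R0,P0.R1)
|SC outcomes| = 3

P0.R0=0 P0.R1=0
P0.R0=0 P0.R1=2
P0.R0=1 P0.R1=2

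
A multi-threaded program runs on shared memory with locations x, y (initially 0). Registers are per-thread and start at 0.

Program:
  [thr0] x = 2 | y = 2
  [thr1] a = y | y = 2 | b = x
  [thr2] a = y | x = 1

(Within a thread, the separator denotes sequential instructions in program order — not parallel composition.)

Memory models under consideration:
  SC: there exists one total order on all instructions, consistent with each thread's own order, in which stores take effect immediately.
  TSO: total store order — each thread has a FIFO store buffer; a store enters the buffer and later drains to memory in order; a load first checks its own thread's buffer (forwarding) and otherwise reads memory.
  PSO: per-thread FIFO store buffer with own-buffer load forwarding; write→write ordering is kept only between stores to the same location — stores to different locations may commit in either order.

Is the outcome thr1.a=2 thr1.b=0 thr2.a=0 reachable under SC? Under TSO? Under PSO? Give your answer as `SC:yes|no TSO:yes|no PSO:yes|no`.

SC:no TSO:no PSO:yes

outcome vector order: (thr1.a,thr1.b,thr2.a)
[SC] allowed = {(0,0,0) (0,0,2) (0,1,0) (0,1,2) (0,2,0) (0,2,2) (2,1,0) (2,1,2) (2,2,0) (2,2,2)}
[TSO] allowed = {(0,0,0) (0,0,2) (0,1,0) (0,1,2) (0,2,0) (0,2,2) (2,1,0) (2,1,2) (2,2,0) (2,2,2)}
[PSO] allowed = {(0,0,0) (0,0,2) (0,1,0) (0,1,2) (0,2,0) (0,2,2) (2,0,0) (2,0,2) (2,1,0) (2,1,2) (2,2,0) (2,2,2)}
target (2,0,0) ∈ {PSO}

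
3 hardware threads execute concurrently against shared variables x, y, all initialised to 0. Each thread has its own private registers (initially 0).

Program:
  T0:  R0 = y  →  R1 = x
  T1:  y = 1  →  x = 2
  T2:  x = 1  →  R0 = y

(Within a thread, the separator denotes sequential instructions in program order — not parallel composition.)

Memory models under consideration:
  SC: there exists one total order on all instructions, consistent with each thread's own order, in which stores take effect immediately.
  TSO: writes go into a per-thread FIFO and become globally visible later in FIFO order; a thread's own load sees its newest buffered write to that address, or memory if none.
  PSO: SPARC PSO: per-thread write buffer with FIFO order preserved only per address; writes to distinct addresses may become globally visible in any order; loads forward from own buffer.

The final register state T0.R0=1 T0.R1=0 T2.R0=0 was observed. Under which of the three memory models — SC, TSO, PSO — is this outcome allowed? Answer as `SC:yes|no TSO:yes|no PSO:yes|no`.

outcome vector order: (T0.R0,T0.R1,T2.R0)
under SC → (0,0,0); (0,0,1); (0,1,0); (0,1,1); (0,2,0); (0,2,1); (1,0,1); (1,1,0); (1,1,1); (1,2,0); (1,2,1)
under TSO → (0,0,0); (0,0,1); (0,1,0); (0,1,1); (0,2,0); (0,2,1); (1,0,0); (1,0,1); (1,1,0); (1,1,1); (1,2,0); (1,2,1)
under PSO → (0,0,0); (0,0,1); (0,1,0); (0,1,1); (0,2,0); (0,2,1); (1,0,0); (1,0,1); (1,1,0); (1,1,1); (1,2,0); (1,2,1)
target (1,0,0) ∈ {TSO,PSO}

SC:no TSO:yes PSO:yes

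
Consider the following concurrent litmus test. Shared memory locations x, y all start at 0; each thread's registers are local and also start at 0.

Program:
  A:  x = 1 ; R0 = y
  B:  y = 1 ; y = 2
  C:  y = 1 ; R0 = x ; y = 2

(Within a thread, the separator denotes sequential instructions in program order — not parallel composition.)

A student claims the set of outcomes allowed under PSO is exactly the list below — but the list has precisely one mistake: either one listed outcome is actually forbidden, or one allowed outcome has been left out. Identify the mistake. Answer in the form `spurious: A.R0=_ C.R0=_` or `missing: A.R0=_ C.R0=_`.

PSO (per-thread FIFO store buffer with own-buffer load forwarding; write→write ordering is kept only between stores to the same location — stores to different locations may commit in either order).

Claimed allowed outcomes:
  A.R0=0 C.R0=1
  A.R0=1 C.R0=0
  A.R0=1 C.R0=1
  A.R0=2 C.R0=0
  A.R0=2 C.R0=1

outcome vector order: (A.R0,C.R0)
PSO (6): (0,0), (0,1), (1,0), (1,1), (2,0), (2,1)
PSO∖claimed = {(0,0)}

missing: A.R0=0 C.R0=0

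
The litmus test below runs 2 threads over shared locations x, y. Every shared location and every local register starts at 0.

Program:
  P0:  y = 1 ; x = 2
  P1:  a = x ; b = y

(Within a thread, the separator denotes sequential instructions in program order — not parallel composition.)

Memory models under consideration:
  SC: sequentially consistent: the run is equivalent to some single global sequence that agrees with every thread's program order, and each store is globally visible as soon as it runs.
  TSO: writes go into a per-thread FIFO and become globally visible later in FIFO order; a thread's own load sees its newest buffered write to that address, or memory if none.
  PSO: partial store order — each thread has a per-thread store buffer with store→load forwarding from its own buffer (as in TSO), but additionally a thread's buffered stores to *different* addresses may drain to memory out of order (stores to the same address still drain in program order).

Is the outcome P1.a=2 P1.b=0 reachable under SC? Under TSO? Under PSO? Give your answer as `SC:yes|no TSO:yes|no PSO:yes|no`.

outcome vector order: (P1.a,P1.b)
SC: 3 outcomes — {00, 01, 21}
TSO: 3 outcomes — {00, 01, 21}
PSO: 4 outcomes — {00, 01, 20, 21}
target 20 ∈ {PSO}

SC:no TSO:no PSO:yes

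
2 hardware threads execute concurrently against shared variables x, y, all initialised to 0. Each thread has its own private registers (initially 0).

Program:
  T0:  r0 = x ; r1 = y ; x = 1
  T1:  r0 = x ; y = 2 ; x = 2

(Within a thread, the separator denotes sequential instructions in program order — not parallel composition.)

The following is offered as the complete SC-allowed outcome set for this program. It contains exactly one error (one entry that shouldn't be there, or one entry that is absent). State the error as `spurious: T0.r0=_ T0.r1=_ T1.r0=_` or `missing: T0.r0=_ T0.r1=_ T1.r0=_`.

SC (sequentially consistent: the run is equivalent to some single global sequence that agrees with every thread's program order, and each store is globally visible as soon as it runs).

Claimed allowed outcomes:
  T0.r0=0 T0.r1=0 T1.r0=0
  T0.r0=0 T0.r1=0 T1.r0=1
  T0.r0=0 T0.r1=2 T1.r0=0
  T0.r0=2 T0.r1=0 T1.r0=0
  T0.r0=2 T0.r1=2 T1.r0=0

spurious: T0.r0=2 T0.r1=0 T1.r0=0

outcome vector order: (T0.r0,T0.r1,T1.r0)
SC (4): 0/0/0 0/0/1 0/2/0 2/2/0
claimed∖SC = {2/0/0}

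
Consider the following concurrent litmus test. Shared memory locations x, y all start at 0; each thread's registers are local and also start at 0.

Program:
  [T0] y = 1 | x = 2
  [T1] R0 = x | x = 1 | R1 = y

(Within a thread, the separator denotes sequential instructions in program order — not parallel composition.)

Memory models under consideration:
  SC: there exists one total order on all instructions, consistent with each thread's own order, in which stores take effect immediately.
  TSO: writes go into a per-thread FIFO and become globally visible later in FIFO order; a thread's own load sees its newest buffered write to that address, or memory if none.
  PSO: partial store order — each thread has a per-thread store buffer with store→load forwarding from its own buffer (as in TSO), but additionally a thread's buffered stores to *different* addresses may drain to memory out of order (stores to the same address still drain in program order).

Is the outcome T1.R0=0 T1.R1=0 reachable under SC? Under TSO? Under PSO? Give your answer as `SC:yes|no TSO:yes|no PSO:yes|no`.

outcome vector order: (T1.R0,T1.R1)
under SC → (0,0) (0,1) (2,1)
under TSO → (0,0) (0,1) (2,1)
under PSO → (0,0) (0,1) (2,0) (2,1)
target (0,0) ∈ {SC,TSO,PSO}

SC:yes TSO:yes PSO:yes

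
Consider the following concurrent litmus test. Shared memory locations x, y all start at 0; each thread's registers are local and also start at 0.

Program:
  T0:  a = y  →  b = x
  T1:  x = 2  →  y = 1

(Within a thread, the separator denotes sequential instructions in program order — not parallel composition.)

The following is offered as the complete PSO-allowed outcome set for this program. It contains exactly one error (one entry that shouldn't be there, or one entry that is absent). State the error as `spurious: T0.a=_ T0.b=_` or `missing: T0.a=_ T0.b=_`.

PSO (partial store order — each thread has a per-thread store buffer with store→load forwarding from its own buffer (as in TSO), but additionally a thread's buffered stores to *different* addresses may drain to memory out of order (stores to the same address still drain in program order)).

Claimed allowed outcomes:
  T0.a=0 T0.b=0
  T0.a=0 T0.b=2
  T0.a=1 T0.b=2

outcome vector order: (T0.a,T0.b)
[PSO] allowed = {<0 0>, <0 2>, <1 0>, <1 2>}
PSO∖claimed = {<1 0>}

missing: T0.a=1 T0.b=0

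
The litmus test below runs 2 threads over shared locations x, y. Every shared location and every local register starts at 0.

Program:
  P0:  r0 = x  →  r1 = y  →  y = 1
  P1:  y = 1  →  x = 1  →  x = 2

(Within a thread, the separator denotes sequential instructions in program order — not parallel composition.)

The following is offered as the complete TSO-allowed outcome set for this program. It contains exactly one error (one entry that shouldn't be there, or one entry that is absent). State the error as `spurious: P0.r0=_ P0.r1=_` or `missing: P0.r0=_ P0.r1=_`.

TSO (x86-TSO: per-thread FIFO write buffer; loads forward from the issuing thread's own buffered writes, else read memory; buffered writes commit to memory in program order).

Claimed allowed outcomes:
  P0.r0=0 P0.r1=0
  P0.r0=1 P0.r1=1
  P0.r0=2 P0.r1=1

missing: P0.r0=0 P0.r1=1

outcome vector order: (P0.r0,P0.r1)
[TSO] allowed = {(0,0), (0,1), (1,1), (2,1)}
TSO∖claimed = {(0,1)}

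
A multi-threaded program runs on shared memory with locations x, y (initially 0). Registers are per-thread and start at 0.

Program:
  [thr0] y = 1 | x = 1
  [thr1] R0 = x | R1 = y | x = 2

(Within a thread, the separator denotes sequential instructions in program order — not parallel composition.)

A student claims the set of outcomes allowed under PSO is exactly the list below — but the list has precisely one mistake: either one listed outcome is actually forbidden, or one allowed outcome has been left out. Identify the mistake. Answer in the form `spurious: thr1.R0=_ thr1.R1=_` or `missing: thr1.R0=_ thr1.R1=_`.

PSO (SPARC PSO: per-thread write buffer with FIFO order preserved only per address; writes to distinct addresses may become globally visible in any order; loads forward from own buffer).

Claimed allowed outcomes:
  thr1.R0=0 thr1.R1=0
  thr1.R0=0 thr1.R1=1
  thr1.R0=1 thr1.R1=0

outcome vector order: (thr1.R0,thr1.R1)
PSO: 4 outcomes — {<0 0> <0 1> <1 0> <1 1>}
PSO∖claimed = {<1 1>}

missing: thr1.R0=1 thr1.R1=1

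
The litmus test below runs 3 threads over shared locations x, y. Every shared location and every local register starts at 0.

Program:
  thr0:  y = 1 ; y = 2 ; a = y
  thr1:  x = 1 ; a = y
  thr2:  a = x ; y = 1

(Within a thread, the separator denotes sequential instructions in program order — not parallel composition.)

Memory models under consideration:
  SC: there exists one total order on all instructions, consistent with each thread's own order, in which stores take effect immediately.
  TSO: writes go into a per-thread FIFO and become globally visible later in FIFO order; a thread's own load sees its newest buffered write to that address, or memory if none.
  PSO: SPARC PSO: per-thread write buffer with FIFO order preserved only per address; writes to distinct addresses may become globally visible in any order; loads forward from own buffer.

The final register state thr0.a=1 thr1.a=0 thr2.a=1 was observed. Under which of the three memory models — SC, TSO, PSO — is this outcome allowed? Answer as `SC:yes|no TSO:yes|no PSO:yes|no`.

outcome vector order: (thr0.a,thr1.a,thr2.a)
under SC → <1 0 0> <1 0 1> <1 1 0> <1 1 1> <1 2 0> <1 2 1> <2 0 0> <2 0 1> <2 1 0> <2 1 1> <2 2 0> <2 2 1>
under TSO → <1 0 0> <1 0 1> <1 1 0> <1 1 1> <1 2 0> <1 2 1> <2 0 0> <2 0 1> <2 1 0> <2 1 1> <2 2 0> <2 2 1>
under PSO → <1 0 0> <1 0 1> <1 1 0> <1 1 1> <1 2 0> <1 2 1> <2 0 0> <2 0 1> <2 1 0> <2 1 1> <2 2 0> <2 2 1>
target <1 0 1> ∈ {SC,TSO,PSO}

SC:yes TSO:yes PSO:yes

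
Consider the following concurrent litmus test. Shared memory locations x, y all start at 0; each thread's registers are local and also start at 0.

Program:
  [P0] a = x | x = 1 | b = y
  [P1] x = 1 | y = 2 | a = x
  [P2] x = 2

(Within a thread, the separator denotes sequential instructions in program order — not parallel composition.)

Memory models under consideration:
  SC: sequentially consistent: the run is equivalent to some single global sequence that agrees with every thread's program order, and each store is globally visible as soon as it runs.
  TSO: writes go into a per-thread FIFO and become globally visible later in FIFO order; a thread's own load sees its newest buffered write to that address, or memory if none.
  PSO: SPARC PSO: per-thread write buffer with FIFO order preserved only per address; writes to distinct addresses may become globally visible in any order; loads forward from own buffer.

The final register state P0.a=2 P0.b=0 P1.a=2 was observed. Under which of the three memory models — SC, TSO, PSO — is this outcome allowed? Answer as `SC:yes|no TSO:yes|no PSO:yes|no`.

outcome vector order: (P0.a,P0.b,P1.a)
[SC] allowed = {0/0/1 0/0/2 0/2/1 0/2/2 1/0/1 1/0/2 1/2/1 1/2/2 2/0/1 2/2/1 2/2/2}
[TSO] allowed = {0/0/1 0/0/2 0/2/1 0/2/2 1/0/1 1/0/2 1/2/1 1/2/2 2/0/1 2/0/2 2/2/1 2/2/2}
[PSO] allowed = {0/0/1 0/0/2 0/2/1 0/2/2 1/0/1 1/0/2 1/2/1 1/2/2 2/0/1 2/0/2 2/2/1 2/2/2}
target 2/0/2 ∈ {TSO,PSO}

SC:no TSO:yes PSO:yes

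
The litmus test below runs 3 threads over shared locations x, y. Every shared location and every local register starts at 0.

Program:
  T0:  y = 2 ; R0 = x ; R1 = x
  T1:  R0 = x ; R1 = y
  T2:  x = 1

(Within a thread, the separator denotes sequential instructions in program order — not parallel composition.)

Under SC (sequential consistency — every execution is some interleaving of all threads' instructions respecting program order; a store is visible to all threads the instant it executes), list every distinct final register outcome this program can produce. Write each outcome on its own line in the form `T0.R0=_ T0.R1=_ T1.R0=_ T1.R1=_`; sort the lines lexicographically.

T0.R0=0 T0.R1=0 T1.R0=0 T1.R1=0
T0.R0=0 T0.R1=0 T1.R0=0 T1.R1=2
T0.R0=0 T0.R1=0 T1.R0=1 T1.R1=2
T0.R0=0 T0.R1=1 T1.R0=0 T1.R1=0
T0.R0=0 T0.R1=1 T1.R0=0 T1.R1=2
T0.R0=0 T0.R1=1 T1.R0=1 T1.R1=2
T0.R0=1 T0.R1=1 T1.R0=0 T1.R1=0
T0.R0=1 T0.R1=1 T1.R0=0 T1.R1=2
T0.R0=1 T0.R1=1 T1.R0=1 T1.R1=0
T0.R0=1 T0.R1=1 T1.R0=1 T1.R1=2

outcome vector order: (T0.R0,T0.R1,T1.R0,T1.R1)
|SC outcomes| = 10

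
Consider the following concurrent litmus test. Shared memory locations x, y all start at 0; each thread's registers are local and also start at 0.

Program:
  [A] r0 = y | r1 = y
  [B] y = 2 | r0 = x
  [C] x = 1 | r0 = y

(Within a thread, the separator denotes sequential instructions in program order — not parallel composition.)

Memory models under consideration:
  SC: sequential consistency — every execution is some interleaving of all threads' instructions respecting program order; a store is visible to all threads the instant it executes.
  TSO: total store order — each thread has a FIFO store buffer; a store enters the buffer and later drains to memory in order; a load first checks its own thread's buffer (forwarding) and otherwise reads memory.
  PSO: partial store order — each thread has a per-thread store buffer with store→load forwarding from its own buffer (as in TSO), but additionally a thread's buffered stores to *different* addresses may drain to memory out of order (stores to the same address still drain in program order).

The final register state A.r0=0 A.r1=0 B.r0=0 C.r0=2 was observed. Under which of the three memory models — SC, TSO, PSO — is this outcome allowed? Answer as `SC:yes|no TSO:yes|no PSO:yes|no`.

outcome vector order: (A.r0,A.r1,B.r0,C.r0)
SC: 9 outcomes — {<0 0 0 2> <0 0 1 0> <0 0 1 2> <0 2 0 2> <0 2 1 0> <0 2 1 2> <2 2 0 2> <2 2 1 0> <2 2 1 2>}
TSO: 12 outcomes — {<0 0 0 0> <0 0 0 2> <0 0 1 0> <0 0 1 2> <0 2 0 0> <0 2 0 2> <0 2 1 0> <0 2 1 2> <2 2 0 0> <2 2 0 2> <2 2 1 0> <2 2 1 2>}
PSO: 12 outcomes — {<0 0 0 0> <0 0 0 2> <0 0 1 0> <0 0 1 2> <0 2 0 0> <0 2 0 2> <0 2 1 0> <0 2 1 2> <2 2 0 0> <2 2 0 2> <2 2 1 0> <2 2 1 2>}
target <0 0 0 2> ∈ {SC,TSO,PSO}

SC:yes TSO:yes PSO:yes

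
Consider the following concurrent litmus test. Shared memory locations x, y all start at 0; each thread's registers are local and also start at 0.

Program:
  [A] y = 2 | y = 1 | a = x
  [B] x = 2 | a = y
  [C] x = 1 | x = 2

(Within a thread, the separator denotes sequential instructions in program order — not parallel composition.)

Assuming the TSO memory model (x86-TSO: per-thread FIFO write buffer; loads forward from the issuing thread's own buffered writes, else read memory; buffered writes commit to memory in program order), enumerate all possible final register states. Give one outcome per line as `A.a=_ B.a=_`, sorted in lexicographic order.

A.a=0 B.a=0
A.a=0 B.a=1
A.a=0 B.a=2
A.a=1 B.a=0
A.a=1 B.a=1
A.a=1 B.a=2
A.a=2 B.a=0
A.a=2 B.a=1
A.a=2 B.a=2

outcome vector order: (A.a,B.a)
|TSO outcomes| = 9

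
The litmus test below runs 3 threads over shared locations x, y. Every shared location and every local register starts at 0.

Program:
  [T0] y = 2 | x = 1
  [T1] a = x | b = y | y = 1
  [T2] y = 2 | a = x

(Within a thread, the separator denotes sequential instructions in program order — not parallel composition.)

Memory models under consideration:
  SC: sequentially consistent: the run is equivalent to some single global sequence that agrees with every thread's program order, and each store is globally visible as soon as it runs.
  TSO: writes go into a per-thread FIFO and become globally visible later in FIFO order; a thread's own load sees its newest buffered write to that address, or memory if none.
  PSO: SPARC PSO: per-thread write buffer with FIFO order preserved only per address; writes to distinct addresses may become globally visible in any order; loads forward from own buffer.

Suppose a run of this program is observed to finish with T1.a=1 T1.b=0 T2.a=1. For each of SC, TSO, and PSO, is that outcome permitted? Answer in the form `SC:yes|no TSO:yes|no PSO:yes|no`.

SC:no TSO:no PSO:yes

outcome vector order: (T1.a,T1.b,T2.a)
[SC] allowed = {0/0/0, 0/0/1, 0/2/0, 0/2/1, 1/2/0, 1/2/1}
[TSO] allowed = {0/0/0, 0/0/1, 0/2/0, 0/2/1, 1/2/0, 1/2/1}
[PSO] allowed = {0/0/0, 0/0/1, 0/2/0, 0/2/1, 1/0/0, 1/0/1, 1/2/0, 1/2/1}
target 1/0/1 ∈ {PSO}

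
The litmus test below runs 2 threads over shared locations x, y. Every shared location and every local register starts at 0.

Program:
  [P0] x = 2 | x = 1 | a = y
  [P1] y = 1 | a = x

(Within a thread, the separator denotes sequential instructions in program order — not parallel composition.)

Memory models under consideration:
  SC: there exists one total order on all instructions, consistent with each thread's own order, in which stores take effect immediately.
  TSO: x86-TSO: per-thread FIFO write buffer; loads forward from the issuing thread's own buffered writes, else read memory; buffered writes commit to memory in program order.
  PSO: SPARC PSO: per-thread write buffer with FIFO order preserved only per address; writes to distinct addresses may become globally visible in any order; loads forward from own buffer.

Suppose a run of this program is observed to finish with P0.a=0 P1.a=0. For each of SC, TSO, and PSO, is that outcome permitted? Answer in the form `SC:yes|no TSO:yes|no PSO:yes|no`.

SC:no TSO:yes PSO:yes

outcome vector order: (P0.a,P1.a)
[SC] allowed = {0/1 1/0 1/1 1/2}
[TSO] allowed = {0/0 0/1 0/2 1/0 1/1 1/2}
[PSO] allowed = {0/0 0/1 0/2 1/0 1/1 1/2}
target 0/0 ∈ {TSO,PSO}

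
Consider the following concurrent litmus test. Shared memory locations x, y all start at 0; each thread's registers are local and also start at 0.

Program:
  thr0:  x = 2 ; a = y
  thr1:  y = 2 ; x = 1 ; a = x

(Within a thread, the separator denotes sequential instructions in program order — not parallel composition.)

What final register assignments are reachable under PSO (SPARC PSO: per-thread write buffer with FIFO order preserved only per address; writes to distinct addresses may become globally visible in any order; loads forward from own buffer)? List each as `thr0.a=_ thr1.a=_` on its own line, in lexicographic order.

outcome vector order: (thr0.a,thr1.a)
|PSO outcomes| = 4

thr0.a=0 thr1.a=1
thr0.a=0 thr1.a=2
thr0.a=2 thr1.a=1
thr0.a=2 thr1.a=2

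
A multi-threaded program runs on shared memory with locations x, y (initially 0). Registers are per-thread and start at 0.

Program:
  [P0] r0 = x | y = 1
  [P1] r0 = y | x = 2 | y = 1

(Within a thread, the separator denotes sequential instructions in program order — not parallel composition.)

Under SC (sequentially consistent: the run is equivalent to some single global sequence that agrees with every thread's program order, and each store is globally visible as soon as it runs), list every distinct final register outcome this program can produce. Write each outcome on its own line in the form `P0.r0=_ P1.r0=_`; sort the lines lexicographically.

outcome vector order: (P0.r0,P1.r0)
|SC outcomes| = 3

P0.r0=0 P1.r0=0
P0.r0=0 P1.r0=1
P0.r0=2 P1.r0=0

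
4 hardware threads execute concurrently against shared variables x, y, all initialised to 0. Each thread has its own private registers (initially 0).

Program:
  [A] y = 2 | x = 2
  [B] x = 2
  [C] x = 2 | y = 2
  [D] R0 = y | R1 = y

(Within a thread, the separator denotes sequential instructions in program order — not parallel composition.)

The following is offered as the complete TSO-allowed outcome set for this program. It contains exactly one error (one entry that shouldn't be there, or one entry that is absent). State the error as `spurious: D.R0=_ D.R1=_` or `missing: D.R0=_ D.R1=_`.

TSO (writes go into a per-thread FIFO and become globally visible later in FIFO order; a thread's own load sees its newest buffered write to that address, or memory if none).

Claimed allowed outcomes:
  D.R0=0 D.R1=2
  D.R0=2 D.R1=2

outcome vector order: (D.R0,D.R1)
under TSO → (0,0) (0,2) (2,2)
TSO∖claimed = {(0,0)}

missing: D.R0=0 D.R1=0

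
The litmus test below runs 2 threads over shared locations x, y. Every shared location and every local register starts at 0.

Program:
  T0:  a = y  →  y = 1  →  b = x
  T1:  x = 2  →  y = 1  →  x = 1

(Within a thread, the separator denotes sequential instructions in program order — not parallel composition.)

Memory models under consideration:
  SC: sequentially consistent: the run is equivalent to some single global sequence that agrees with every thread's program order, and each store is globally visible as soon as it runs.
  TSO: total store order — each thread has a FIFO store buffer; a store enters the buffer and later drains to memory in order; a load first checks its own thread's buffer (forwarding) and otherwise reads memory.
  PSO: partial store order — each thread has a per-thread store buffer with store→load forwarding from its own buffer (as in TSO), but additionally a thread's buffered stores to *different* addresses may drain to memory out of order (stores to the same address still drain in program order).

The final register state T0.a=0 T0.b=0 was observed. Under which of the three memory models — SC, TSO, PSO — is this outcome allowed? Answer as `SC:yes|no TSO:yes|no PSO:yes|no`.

SC:yes TSO:yes PSO:yes

outcome vector order: (T0.a,T0.b)
SC (5): (0,0), (0,1), (0,2), (1,1), (1,2)
TSO (5): (0,0), (0,1), (0,2), (1,1), (1,2)
PSO (6): (0,0), (0,1), (0,2), (1,0), (1,1), (1,2)
target (0,0) ∈ {SC,TSO,PSO}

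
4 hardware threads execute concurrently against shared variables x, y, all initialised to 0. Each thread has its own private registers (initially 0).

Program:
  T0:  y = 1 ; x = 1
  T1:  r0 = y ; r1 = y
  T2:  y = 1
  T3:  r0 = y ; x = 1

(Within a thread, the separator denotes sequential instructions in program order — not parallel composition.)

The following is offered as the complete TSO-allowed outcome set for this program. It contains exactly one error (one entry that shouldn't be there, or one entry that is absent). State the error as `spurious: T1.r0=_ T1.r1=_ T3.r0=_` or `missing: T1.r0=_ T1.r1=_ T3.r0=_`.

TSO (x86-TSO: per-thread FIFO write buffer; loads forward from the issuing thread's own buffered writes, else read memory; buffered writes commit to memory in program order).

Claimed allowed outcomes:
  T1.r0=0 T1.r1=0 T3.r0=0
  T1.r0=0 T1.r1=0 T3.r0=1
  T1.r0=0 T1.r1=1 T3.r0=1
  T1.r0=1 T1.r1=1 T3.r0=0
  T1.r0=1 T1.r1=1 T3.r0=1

outcome vector order: (T1.r0,T1.r1,T3.r0)
TSO (6): <0 0 0>, <0 0 1>, <0 1 0>, <0 1 1>, <1 1 0>, <1 1 1>
TSO∖claimed = {<0 1 0>}

missing: T1.r0=0 T1.r1=1 T3.r0=0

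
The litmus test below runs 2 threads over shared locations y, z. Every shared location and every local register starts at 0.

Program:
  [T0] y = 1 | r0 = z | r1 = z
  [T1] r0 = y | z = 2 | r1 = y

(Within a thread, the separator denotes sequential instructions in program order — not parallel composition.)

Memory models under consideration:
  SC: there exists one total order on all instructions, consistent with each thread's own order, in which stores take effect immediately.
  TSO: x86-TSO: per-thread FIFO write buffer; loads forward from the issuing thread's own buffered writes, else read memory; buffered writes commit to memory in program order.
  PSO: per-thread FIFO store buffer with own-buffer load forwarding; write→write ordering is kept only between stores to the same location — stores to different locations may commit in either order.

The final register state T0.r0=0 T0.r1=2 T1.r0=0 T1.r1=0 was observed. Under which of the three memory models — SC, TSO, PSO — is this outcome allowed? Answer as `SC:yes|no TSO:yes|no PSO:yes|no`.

outcome vector order: (T0.r0,T0.r1,T1.r0,T1.r1)
SC: 7 outcomes — {0/0/0/1, 0/0/1/1, 0/2/0/1, 0/2/1/1, 2/2/0/0, 2/2/0/1, 2/2/1/1}
TSO: 9 outcomes — {0/0/0/0, 0/0/0/1, 0/0/1/1, 0/2/0/0, 0/2/0/1, 0/2/1/1, 2/2/0/0, 2/2/0/1, 2/2/1/1}
PSO: 9 outcomes — {0/0/0/0, 0/0/0/1, 0/0/1/1, 0/2/0/0, 0/2/0/1, 0/2/1/1, 2/2/0/0, 2/2/0/1, 2/2/1/1}
target 0/2/0/0 ∈ {TSO,PSO}

SC:no TSO:yes PSO:yes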